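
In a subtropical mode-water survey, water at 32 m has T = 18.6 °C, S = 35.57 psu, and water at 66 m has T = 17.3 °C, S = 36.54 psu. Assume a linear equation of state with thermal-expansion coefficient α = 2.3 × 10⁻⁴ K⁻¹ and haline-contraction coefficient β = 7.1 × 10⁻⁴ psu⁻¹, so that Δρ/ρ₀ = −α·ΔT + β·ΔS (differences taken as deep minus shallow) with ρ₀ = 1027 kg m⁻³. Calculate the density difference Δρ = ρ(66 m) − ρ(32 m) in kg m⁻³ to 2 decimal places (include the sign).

+1.01 kg m⁻³

ΔT = -1.3 K, ΔS = +0.97 psu (deep − shallow).
Δρ/ρ₀ = −(2.3 × 10⁻⁴)(-1.3) + (7.1 × 10⁻⁴)(+0.97) = 9.877 × 10⁻⁴.
Δρ = 1027 × (9.877 × 10⁻⁴) = +1.01 kg m⁻³.
Positive Δρ: denser below, stable.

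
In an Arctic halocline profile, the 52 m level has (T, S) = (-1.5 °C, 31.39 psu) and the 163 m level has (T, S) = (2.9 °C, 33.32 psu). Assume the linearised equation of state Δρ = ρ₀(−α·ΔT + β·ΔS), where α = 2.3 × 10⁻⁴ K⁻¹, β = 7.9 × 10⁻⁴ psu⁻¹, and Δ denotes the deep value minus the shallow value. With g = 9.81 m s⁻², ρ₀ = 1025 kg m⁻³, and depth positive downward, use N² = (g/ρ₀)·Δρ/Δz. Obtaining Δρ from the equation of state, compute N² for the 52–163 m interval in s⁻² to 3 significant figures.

ΔT = +4.4 K, ΔS = +1.93 psu (deep − shallow).
Δρ/ρ₀ = −αΔT + βΔS = -1.012 × 10⁻³ + 1.5247 × 10⁻³ = 5.127 × 10⁻⁴, so Δρ ≈ 0.5255 kg m⁻³.
N² = (g/ρ₀)·Δρ/Δz = g·(Δρ/ρ₀)/Δz = 9.81 × 5.127 × 10⁻⁴ / 111 = 4.5312 × 10⁻⁵ s⁻² ≈ 4.53 × 10⁻⁵ s⁻².

4.53 × 10⁻⁵ s⁻²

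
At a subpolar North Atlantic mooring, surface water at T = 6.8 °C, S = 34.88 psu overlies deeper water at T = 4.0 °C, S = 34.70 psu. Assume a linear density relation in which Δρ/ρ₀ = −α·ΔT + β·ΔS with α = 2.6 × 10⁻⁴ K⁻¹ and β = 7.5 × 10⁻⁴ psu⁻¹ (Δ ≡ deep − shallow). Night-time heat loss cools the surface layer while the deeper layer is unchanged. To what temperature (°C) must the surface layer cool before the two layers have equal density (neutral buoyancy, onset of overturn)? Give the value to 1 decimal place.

Neutral buoyancy requires Δρ = 0, i.e. −α(T_deep − T_surf′) + β(S_deep − S_surf) = 0.
T_surf′ = T_deep − (β/α)·ΔS = 4.0 − (7.5 × 10⁻⁴/2.6 × 10⁻⁴)·(-0.18) = 4.519 °C.
Cooling required: 6.8 − (4.519) = 2.281 °C.

4.5 °C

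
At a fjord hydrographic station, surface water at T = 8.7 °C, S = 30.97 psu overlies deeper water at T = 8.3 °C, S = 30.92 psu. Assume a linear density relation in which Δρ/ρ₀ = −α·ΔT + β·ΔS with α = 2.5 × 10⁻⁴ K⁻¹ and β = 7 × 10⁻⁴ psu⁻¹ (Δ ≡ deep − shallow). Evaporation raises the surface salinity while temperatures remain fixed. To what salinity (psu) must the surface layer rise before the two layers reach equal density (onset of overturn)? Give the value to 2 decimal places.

31.06 psu

Neutral buoyancy requires −α(T_deep − T_surf) + β(S_deep − S_surf′) = 0.
S_surf′ = S_deep − (α/β)·ΔT = 30.92 − (2.5 × 10⁻⁴/7 × 10⁻⁴)·(-0.4) = 31.0629 psu.
Increase required: 31.0629 − 30.97 = 0.0929 psu.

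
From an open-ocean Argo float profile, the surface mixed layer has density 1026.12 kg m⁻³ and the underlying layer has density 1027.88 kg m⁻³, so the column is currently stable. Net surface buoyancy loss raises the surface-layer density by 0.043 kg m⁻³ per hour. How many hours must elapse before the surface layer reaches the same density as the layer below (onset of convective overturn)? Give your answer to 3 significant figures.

Density deficit of the surface layer: 1027.88 − 1026.12 = 1.76 kg m⁻³.
Required change = 1.76 / 0.043 = 40.9 hours.

40.9 hours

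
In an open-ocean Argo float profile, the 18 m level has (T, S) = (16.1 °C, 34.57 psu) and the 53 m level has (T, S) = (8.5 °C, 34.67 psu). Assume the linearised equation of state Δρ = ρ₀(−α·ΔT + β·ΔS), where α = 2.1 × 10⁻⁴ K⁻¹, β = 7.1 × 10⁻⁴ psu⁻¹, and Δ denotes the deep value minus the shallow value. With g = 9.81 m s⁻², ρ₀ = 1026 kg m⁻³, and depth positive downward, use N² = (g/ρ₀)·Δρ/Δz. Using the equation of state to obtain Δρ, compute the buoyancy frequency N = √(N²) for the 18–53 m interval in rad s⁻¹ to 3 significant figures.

ΔT = -7.6 K, ΔS = +0.10 psu (deep − shallow).
Δρ/ρ₀ = −αΔT + βΔS = 1.596 × 10⁻³ + 7.10 × 10⁻⁵ = 1.667 × 10⁻³, so Δρ ≈ 1.710 kg m⁻³.
N² = (g/ρ₀)·Δρ/Δz = g·(Δρ/ρ₀)/Δz = 9.81 × 1.667 × 10⁻³ / 35 = 4.6724 × 10⁻⁴ s⁻².
N = √(4.6724 × 10⁻⁴) = 0.021616 rad s⁻¹ ≈ 0.0216 rad s⁻¹.

0.0216 rad s⁻¹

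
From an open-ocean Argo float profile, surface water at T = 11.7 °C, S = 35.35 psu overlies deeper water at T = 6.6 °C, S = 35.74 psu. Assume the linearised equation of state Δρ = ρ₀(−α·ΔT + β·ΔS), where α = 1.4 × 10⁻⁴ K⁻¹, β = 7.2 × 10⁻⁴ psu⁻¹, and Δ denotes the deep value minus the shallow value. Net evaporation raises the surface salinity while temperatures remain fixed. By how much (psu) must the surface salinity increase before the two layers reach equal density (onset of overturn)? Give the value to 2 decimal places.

Neutral buoyancy requires −α(T_deep − T_surf) + β(S_deep − S_surf′) = 0.
S_surf′ = S_deep − (α/β)·ΔT = 35.74 − (1.4 × 10⁻⁴/7.2 × 10⁻⁴)·(-5.1) = 36.7317 psu.
Increase required: 36.7317 − 35.35 = 1.3817 psu.

1.38 psu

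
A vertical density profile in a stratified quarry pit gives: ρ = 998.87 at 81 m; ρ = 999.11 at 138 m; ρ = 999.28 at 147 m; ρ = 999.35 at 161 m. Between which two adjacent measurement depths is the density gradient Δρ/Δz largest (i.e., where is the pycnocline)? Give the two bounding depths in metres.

Compute the density gradient over each adjacent pair:
  81–138 m: Δρ/Δz = 0.24/57 = 4.2 × 10⁻³ kg m⁻⁴
  138–147 m: Δρ/Δz = 0.17/9 = 0.019 kg m⁻⁴
  147–161 m: Δρ/Δz = 0.07/14 = 5.0 × 10⁻³ kg m⁻⁴
The largest gradient is in the 138–147 m interval — the pycnocline.

138–147 m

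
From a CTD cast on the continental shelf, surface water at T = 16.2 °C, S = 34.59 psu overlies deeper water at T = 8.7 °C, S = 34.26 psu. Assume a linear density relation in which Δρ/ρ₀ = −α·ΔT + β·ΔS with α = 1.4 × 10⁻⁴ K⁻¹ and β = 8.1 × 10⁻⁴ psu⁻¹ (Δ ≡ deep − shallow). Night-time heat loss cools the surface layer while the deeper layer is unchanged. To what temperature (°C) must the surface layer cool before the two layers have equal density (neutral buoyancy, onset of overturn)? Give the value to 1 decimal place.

10.6 °C

Neutral buoyancy requires Δρ = 0, i.e. −α(T_deep − T_surf′) + β(S_deep − S_surf) = 0.
T_surf′ = T_deep − (β/α)·ΔS = 8.7 − (8.1 × 10⁻⁴/1.4 × 10⁻⁴)·(-0.33) = 10.609 °C.
Cooling required: 16.2 − (10.609) = 5.591 °C.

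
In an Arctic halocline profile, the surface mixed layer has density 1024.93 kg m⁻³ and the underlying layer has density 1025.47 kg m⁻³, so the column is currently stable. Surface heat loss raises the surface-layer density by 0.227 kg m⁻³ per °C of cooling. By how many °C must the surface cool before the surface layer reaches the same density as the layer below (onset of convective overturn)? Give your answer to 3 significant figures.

Density deficit of the surface layer: 1025.47 − 1024.93 = 0.54 kg m⁻³.
Required change = 0.54 / 0.227 = 2.38 °C.

2.38 °C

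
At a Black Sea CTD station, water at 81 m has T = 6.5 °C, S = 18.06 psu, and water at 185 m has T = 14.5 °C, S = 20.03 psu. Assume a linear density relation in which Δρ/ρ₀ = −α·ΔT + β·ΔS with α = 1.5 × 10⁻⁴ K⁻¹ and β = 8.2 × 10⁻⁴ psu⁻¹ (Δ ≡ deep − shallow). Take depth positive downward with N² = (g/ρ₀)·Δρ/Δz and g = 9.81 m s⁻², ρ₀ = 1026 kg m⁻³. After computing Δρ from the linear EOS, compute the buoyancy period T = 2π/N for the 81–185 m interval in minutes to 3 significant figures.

16.7 min

ΔT = +8.0 K, ΔS = +1.97 psu (deep − shallow).
Δρ/ρ₀ = −αΔT + βΔS = -1.20 × 10⁻³ + 1.6154 × 10⁻³ = 4.154 × 10⁻⁴, so Δρ ≈ 0.4262 kg m⁻³.
N² = (g/ρ₀)·Δρ/Δz = g·(Δρ/ρ₀)/Δz = 9.81 × 4.154 × 10⁻⁴ / 104 = 3.9183 × 10⁻⁵ s⁻².
N = √(3.9183 × 10⁻⁵) = 6.2596 × 10⁻³ rad s⁻¹ → T = 2π/N = 1.0038 × 10³ s = 16.730 min ≈ 16.7 min.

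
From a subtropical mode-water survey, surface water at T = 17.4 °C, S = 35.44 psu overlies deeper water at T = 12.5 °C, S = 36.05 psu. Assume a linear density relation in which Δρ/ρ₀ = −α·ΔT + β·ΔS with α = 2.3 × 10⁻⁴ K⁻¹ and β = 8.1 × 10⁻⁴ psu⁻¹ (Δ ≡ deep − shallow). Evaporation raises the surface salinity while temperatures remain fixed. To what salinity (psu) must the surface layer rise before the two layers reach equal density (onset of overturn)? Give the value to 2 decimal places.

37.44 psu

Neutral buoyancy requires −α(T_deep − T_surf) + β(S_deep − S_surf′) = 0.
S_surf′ = S_deep − (α/β)·ΔT = 36.05 − (2.3 × 10⁻⁴/8.1 × 10⁻⁴)·(-4.9) = 37.4414 psu.
Increase required: 37.4414 − 35.44 = 2.0014 psu.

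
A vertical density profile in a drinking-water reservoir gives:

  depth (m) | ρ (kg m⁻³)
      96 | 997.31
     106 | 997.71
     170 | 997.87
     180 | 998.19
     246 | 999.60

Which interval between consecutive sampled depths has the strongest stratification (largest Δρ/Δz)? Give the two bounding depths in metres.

Compute the density gradient over each adjacent pair:
  96–106 m: Δρ/Δz = 0.40/10 = 0.040 kg m⁻⁴
  106–170 m: Δρ/Δz = 0.16/64 = 2.5 × 10⁻³ kg m⁻⁴
  170–180 m: Δρ/Δz = 0.32/10 = 0.032 kg m⁻⁴
  180–246 m: Δρ/Δz = 1.41/66 = 0.021 kg m⁻⁴
The largest gradient is in the 96–106 m interval — the pycnocline.

96–106 m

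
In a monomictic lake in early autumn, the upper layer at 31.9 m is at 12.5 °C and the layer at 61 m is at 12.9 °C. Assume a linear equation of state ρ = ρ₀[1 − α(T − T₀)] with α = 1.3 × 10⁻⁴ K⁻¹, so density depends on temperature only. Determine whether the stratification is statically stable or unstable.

ΔT = 12.9 − 12.5 = +0.4 K, so Δρ/ρ₀ = −αΔT = -5.20 × 10⁻⁵.
Δρ/ρ₀ < 0, so Δρ < 0: deeper water is lighter → statically unstable; the column would overturn.

unstable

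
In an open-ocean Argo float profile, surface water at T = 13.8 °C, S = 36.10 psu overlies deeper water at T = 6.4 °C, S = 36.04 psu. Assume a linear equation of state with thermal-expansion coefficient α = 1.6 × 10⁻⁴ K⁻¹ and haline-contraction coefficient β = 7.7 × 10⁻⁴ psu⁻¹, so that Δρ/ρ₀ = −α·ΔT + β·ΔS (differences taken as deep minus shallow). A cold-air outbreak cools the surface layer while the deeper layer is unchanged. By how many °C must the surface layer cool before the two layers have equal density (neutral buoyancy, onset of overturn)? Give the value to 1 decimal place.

Neutral buoyancy requires Δρ = 0, i.e. −α(T_deep − T_surf′) + β(S_deep − S_surf) = 0.
T_surf′ = T_deep − (β/α)·ΔS = 6.4 − (7.7 × 10⁻⁴/1.6 × 10⁻⁴)·(-0.06) = 6.689 °C.
Cooling required: 13.8 − (6.689) = 7.111 °C.

7.1 °C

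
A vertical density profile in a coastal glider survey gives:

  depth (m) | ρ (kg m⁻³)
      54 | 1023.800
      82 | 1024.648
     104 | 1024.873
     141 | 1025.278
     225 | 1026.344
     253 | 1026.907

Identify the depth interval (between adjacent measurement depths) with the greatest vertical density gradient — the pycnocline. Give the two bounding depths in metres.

54–82 m

Compute the density gradient over each adjacent pair:
  54–82 m: Δρ/Δz = 0.848/28 = 0.030 kg m⁻⁴
  82–104 m: Δρ/Δz = 0.225/22 = 0.010 kg m⁻⁴
  104–141 m: Δρ/Δz = 0.405/37 = 0.011 kg m⁻⁴
  141–225 m: Δρ/Δz = 1.066/84 = 0.013 kg m⁻⁴
  225–253 m: Δρ/Δz = 0.563/28 = 0.020 kg m⁻⁴
The largest gradient is in the 54–82 m interval — the pycnocline.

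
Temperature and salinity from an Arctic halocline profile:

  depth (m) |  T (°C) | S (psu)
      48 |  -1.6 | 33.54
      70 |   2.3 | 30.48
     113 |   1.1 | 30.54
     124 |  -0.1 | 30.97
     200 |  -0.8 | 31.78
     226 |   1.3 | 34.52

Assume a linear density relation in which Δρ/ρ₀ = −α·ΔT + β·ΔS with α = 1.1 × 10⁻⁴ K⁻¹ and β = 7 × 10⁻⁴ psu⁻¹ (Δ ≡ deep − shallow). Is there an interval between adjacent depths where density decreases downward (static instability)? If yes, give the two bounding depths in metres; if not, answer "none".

48–70 m

Evaluate Δρ/ρ₀ = −αΔT + βΔS across each adjacent pair:
  48–70 m: −αΔT+βΔS = −(1.1 × 10⁻⁴)(+3.9)+(7 × 10⁻⁴)(-3.06) = -2.6 × 10⁻³ → UNSTABLE
  70–113 m: −αΔT+βΔS = −(1.1 × 10⁻⁴)(-1.2)+(7 × 10⁻⁴)(+0.06) = 1.7 × 10⁻⁴ → stable
  113–124 m: −αΔT+βΔS = −(1.1 × 10⁻⁴)(-1.2)+(7 × 10⁻⁴)(+0.43) = 4.3 × 10⁻⁴ → stable
  124–200 m: −αΔT+βΔS = −(1.1 × 10⁻⁴)(-0.7)+(7 × 10⁻⁴)(+0.81) = 6.4 × 10⁻⁴ → stable
  200–226 m: −αΔT+βΔS = −(1.1 × 10⁻⁴)(+2.1)+(7 × 10⁻⁴)(+2.74) = 1.7 × 10⁻³ → stable
The 48–70 m interval has Δρ < 0: lighter water underlies denser water.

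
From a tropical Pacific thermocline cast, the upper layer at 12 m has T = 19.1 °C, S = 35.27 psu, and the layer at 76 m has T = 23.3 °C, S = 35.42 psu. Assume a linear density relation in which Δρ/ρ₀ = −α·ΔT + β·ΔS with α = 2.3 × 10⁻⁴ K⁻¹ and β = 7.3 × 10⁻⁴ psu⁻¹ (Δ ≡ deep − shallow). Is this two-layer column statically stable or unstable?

ΔT = 23.3 − 19.1 = +4.2 K and ΔS = 35.42 − 35.27 = +0.15 psu (deep − shallow).
−αΔT = -9.66 × 10⁻⁴; βΔS = 1.095 × 10⁻⁴; sum Δρ/ρ₀ = -8.565 × 10⁻⁴.
Δρ/ρ₀ < 0, so Δρ < 0: deeper water is lighter → statically unstable; the column would overturn.

unstable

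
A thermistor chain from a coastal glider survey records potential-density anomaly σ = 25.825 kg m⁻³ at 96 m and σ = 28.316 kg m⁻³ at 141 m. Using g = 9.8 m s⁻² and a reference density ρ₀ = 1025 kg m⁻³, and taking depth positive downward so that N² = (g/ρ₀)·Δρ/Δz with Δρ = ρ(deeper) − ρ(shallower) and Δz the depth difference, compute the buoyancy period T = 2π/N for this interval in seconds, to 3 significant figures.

273 s

Δρ = 1028.316 − 1025.825 = 2.491 kg m⁻³ over Δz = 141 − 96 = 45 m.
N² = (9.8/1025) × (2.491/45) = 5.2925 × 10⁻⁴ s⁻².
N = √(5.2925 × 10⁻⁴) = 0.023005 rad s⁻¹, so T = 2π/N = 273.12 s ≈ 273 s.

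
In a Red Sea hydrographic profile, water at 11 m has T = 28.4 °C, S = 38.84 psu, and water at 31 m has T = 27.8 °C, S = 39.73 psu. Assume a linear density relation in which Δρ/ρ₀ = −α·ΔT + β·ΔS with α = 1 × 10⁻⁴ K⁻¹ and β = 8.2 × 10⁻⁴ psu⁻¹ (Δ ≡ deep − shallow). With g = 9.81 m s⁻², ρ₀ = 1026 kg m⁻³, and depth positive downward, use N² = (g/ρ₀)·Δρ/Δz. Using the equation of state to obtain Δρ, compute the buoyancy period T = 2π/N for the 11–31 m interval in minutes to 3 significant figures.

5.32 min

ΔT = -0.6 K, ΔS = +0.89 psu (deep − shallow).
Δρ/ρ₀ = −αΔT + βΔS = 6.00 × 10⁻⁵ + 7.298 × 10⁻⁴ = 7.898 × 10⁻⁴, so Δρ ≈ 0.8103 kg m⁻³.
N² = (g/ρ₀)·Δρ/Δz = g·(Δρ/ρ₀)/Δz = 9.81 × 7.898 × 10⁻⁴ / 20 = 3.8740 × 10⁻⁴ s⁻².
N = √(3.8740 × 10⁻⁴) = 0.019682 rad s⁻¹ → T = 2π/N = 319.24 s = 5.3207 min ≈ 5.32 min.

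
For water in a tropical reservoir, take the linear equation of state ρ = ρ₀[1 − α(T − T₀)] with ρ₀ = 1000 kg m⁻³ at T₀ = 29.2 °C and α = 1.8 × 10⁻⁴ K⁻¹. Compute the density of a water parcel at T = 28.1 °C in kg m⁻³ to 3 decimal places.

1000.198 kg m⁻³

T − T₀ = -1.1 K.
Bracket = 1 − α·(-1.1) = 1 + (1.98 × 10⁻⁴) = 1.0001980.
ρ = 1000 × 1.0001980 = 1000.198 kg m⁻³.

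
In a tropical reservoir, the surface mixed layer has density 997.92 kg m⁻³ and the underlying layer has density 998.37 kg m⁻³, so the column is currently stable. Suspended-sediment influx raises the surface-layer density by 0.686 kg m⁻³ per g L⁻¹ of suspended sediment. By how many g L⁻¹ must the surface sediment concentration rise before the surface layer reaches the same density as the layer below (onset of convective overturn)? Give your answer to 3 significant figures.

Density deficit of the surface layer: 998.37 − 997.92 = 0.45 kg m⁻³.
Required change = 0.45 / 0.686 = 0.656 g L⁻¹.

0.656 g L⁻¹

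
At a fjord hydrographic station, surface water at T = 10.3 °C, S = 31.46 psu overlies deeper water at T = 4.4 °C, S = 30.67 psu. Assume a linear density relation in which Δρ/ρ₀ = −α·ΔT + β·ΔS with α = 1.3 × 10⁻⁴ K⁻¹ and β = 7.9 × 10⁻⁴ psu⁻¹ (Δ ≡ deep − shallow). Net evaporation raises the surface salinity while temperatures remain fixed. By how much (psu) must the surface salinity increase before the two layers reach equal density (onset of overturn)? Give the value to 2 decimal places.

0.18 psu

Neutral buoyancy requires −α(T_deep − T_surf) + β(S_deep − S_surf′) = 0.
S_surf′ = S_deep − (α/β)·ΔT = 30.67 − (1.3 × 10⁻⁴/7.9 × 10⁻⁴)·(-5.9) = 31.6409 psu.
Increase required: 31.6409 − 31.46 = 0.1809 psu.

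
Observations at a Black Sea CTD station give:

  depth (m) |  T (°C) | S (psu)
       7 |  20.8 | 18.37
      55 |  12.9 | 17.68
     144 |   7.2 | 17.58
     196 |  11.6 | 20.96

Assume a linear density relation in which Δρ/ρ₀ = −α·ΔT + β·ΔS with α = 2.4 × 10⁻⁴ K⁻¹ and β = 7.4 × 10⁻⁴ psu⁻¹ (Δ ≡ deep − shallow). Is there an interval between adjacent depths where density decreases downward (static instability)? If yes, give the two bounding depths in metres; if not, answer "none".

Evaluate Δρ/ρ₀ = −αΔT + βΔS across each adjacent pair:
  7–55 m: −αΔT+βΔS = −(2.4 × 10⁻⁴)(-7.9)+(7.4 × 10⁻⁴)(-0.69) = 1.4 × 10⁻³ → stable
  55–144 m: −αΔT+βΔS = −(2.4 × 10⁻⁴)(-5.7)+(7.4 × 10⁻⁴)(-0.10) = 1.3 × 10⁻³ → stable
  144–196 m: −αΔT+βΔS = −(2.4 × 10⁻⁴)(+4.4)+(7.4 × 10⁻⁴)(+3.38) = 1.4 × 10⁻³ → stable
Every interval has Δρ > 0: the column is stably stratified throughout.

none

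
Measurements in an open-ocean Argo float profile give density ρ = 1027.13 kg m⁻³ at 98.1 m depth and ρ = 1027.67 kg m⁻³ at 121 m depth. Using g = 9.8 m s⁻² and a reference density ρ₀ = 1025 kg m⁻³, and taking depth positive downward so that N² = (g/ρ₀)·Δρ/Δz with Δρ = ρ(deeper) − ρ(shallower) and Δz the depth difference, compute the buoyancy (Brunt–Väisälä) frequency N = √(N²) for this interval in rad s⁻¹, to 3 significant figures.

Δρ = 1027.67 − 1027.13 = 0.54 kg m⁻³ over Δz = 121 − 98.1 = 22.9 m.
N² = (9.8/1025) × (0.54/22.9) = 2.2546 × 10⁻⁴ s⁻².
N = √(2.2546 × 10⁻⁴) = 0.015015 rad s⁻¹ ≈ 0.0150 rad s⁻¹.
N² > 0, so the interval is statically stable.

0.0150 rad s⁻¹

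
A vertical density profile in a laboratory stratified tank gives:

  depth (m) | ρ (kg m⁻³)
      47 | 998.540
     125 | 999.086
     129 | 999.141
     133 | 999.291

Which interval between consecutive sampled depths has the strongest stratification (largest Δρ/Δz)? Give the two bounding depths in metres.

Compute the density gradient over each adjacent pair:
  47–125 m: Δρ/Δz = 0.546/78 = 7.0 × 10⁻³ kg m⁻⁴
  125–129 m: Δρ/Δz = 0.055/4 = 0.014 kg m⁻⁴
  129–133 m: Δρ/Δz = 0.150/4 = 0.037 kg m⁻⁴
The largest gradient is in the 129–133 m interval — the pycnocline.

129–133 m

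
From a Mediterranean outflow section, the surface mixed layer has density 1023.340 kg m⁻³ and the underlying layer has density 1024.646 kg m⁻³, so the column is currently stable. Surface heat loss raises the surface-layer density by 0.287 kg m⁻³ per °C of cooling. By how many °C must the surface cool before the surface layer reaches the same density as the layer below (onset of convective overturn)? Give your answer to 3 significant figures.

Density deficit of the surface layer: 1024.646 − 1023.340 = 1.306 kg m⁻³.
Required change = 1.306 / 0.287 = 4.55 °C.

4.55 °C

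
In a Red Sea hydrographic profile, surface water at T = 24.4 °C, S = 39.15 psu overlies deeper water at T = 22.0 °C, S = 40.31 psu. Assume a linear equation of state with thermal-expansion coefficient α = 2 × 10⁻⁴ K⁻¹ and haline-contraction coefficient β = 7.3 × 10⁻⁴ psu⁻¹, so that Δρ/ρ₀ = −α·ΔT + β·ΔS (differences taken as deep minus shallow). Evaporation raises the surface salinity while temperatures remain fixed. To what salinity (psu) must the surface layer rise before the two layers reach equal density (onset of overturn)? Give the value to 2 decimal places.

40.97 psu

Neutral buoyancy requires −α(T_deep − T_surf) + β(S_deep − S_surf′) = 0.
S_surf′ = S_deep − (α/β)·ΔT = 40.31 − (2 × 10⁻⁴/7.3 × 10⁻⁴)·(-2.4) = 40.9675 psu.
Increase required: 40.9675 − 39.15 = 1.8175 psu.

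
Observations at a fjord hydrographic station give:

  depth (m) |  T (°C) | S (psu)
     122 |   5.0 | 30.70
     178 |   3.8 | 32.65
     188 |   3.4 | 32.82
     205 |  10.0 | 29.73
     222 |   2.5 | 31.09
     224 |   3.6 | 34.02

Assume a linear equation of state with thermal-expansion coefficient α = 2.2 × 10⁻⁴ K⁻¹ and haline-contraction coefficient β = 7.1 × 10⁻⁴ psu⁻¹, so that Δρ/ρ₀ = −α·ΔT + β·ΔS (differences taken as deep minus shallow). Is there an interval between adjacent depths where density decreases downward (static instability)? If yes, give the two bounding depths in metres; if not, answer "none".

188–205 m

Evaluate Δρ/ρ₀ = −αΔT + βΔS across each adjacent pair:
  122–178 m: −αΔT+βΔS = −(2.2 × 10⁻⁴)(-1.2)+(7.1 × 10⁻⁴)(+1.95) = 1.6 × 10⁻³ → stable
  178–188 m: −αΔT+βΔS = −(2.2 × 10⁻⁴)(-0.4)+(7.1 × 10⁻⁴)(+0.17) = 2.1 × 10⁻⁴ → stable
  188–205 m: −αΔT+βΔS = −(2.2 × 10⁻⁴)(+6.6)+(7.1 × 10⁻⁴)(-3.09) = -3.6 × 10⁻³ → UNSTABLE
  205–222 m: −αΔT+βΔS = −(2.2 × 10⁻⁴)(-7.5)+(7.1 × 10⁻⁴)(+1.36) = 2.6 × 10⁻³ → stable
  222–224 m: −αΔT+βΔS = −(2.2 × 10⁻⁴)(+1.1)+(7.1 × 10⁻⁴)(+2.93) = 1.8 × 10⁻³ → stable
The 188–205 m interval has Δρ < 0: lighter water underlies denser water.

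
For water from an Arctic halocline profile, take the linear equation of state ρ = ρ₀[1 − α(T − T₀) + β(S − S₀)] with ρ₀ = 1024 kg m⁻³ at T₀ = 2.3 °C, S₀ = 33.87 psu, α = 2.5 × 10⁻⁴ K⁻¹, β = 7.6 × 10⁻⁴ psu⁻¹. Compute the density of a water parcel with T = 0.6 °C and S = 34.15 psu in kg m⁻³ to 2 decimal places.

T − T₀ = -1.7 K, S − S₀ = +0.28 psu.
Bracket = 1 − α·(-1.7) + β·(+0.28) = 1 + (6.378 × 10⁻⁴) = 1.0006378.
ρ = 1024 × 1.0006378 = 1024.65 kg m⁻³.

1024.65 kg m⁻³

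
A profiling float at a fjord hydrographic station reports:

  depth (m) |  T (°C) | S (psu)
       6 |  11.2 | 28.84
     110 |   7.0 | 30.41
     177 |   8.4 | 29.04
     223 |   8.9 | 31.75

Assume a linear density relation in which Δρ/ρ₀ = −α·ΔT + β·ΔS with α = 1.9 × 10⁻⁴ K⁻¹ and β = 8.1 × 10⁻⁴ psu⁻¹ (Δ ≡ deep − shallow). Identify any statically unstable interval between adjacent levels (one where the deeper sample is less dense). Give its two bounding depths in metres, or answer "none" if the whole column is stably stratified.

110–177 m

Evaluate Δρ/ρ₀ = −αΔT + βΔS across each adjacent pair:
  6–110 m: −αΔT+βΔS = −(1.9 × 10⁻⁴)(-4.2)+(8.1 × 10⁻⁴)(+1.57) = 2.1 × 10⁻³ → stable
  110–177 m: −αΔT+βΔS = −(1.9 × 10⁻⁴)(+1.4)+(8.1 × 10⁻⁴)(-1.37) = -1.4 × 10⁻³ → UNSTABLE
  177–223 m: −αΔT+βΔS = −(1.9 × 10⁻⁴)(+0.5)+(8.1 × 10⁻⁴)(+2.71) = 2.1 × 10⁻³ → stable
The 110–177 m interval has Δρ < 0: lighter water underlies denser water.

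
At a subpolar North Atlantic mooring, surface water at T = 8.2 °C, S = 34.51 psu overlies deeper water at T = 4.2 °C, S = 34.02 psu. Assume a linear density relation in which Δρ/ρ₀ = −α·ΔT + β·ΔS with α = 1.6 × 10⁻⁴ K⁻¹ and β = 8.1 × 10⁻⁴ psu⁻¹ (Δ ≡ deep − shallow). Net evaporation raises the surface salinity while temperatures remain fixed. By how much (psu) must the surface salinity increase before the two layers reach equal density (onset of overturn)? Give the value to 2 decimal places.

Neutral buoyancy requires −α(T_deep − T_surf) + β(S_deep − S_surf′) = 0.
S_surf′ = S_deep − (α/β)·ΔT = 34.02 − (1.6 × 10⁻⁴/8.1 × 10⁻⁴)·(-4.0) = 34.8101 psu.
Increase required: 34.8101 − 34.51 = 0.3001 psu.

0.30 psu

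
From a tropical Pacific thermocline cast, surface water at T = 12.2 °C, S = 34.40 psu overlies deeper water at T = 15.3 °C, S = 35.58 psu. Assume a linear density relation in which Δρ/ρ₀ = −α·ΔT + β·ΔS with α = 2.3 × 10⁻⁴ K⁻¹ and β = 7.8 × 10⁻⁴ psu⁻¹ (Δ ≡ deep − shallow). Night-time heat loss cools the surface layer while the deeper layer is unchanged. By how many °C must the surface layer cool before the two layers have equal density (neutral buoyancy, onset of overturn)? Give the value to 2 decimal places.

Neutral buoyancy requires Δρ = 0, i.e. −α(T_deep − T_surf′) + β(S_deep − S_surf) = 0.
T_surf′ = T_deep − (β/α)·ΔS = 15.3 − (7.8 × 10⁻⁴/2.3 × 10⁻⁴)·(+1.18) = 11.2983 °C.
Cooling required: 12.2 − (11.2983) = 0.9017 °C.

0.90 °C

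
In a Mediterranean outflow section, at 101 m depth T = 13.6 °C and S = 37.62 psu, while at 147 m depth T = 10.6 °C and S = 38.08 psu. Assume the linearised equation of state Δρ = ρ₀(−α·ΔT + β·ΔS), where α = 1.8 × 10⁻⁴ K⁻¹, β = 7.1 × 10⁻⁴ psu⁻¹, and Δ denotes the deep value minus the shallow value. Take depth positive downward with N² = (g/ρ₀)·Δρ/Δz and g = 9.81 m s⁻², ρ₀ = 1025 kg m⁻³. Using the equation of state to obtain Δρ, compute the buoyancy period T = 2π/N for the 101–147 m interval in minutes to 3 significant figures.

ΔT = -3.0 K, ΔS = +0.46 psu (deep − shallow).
Δρ/ρ₀ = −αΔT + βΔS = 5.40 × 10⁻⁴ + 3.266 × 10⁻⁴ = 8.666 × 10⁻⁴, so Δρ ≈ 0.8883 kg m⁻³.
N² = (g/ρ₀)·Δρ/Δz = g·(Δρ/ρ₀)/Δz = 9.81 × 8.666 × 10⁻⁴ / 46 = 1.8481 × 10⁻⁴ s⁻².
N = √(1.8481 × 10⁻⁴) = 0.013594 rad s⁻¹ → T = 2π/N = 462.20 s = 7.7033 min ≈ 7.70 min.

7.70 min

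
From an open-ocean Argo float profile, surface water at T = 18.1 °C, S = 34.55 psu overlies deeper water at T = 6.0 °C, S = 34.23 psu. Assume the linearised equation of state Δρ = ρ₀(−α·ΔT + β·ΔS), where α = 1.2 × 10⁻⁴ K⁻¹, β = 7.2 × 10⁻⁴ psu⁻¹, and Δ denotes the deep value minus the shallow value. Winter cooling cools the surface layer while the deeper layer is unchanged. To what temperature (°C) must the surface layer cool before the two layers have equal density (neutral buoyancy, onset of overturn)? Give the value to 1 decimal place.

7.9 °C

Neutral buoyancy requires Δρ = 0, i.e. −α(T_deep − T_surf′) + β(S_deep − S_surf) = 0.
T_surf′ = T_deep − (β/α)·ΔS = 6.0 − (7.2 × 10⁻⁴/1.2 × 10⁻⁴)·(-0.32) = 7.920 °C.
Cooling required: 18.1 − (7.920) = 10.180 °C.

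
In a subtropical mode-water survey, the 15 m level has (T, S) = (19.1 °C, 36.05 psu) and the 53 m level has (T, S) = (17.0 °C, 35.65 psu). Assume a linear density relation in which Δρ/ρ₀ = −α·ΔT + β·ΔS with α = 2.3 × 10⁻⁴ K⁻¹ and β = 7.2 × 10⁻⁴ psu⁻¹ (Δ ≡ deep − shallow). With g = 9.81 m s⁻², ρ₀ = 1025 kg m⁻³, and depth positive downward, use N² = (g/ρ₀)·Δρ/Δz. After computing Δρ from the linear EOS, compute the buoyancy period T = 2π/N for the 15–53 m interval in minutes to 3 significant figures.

14.8 min

ΔT = -2.1 K, ΔS = -0.40 psu (deep − shallow).
Δρ/ρ₀ = −αΔT + βΔS = 4.83 × 10⁻⁴ − 2.88 × 10⁻⁴ = 1.95 × 10⁻⁴, so Δρ ≈ 0.1999 kg m⁻³.
N² = (g/ρ₀)·Δρ/Δz = g·(Δρ/ρ₀)/Δz = 9.81 × 1.95 × 10⁻⁴ / 38 = 5.0341 × 10⁻⁵ s⁻².
N = √(5.0341 × 10⁻⁵) = 7.0951 × 10⁻³ rad s⁻¹ → T = 2π/N = 885.57 s = 14.760 min ≈ 14.8 min.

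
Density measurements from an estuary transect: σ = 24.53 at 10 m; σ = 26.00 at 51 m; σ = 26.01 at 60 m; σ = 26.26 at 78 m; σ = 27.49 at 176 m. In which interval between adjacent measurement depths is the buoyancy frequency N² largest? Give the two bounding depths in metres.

Compute the density gradient over each adjacent pair:
  10–51 m: Δρ/Δz = 1.47/41 = 0.036 kg m⁻⁴
  51–60 m: Δρ/Δz = 0.01/9 = 1.1 × 10⁻³ kg m⁻⁴
  60–78 m: Δρ/Δz = 0.25/18 = 0.014 kg m⁻⁴
  78–176 m: Δρ/Δz = 1.23/98 = 0.013 kg m⁻⁴
The largest gradient is in the 10–51 m interval — the pycnocline.

10–51 m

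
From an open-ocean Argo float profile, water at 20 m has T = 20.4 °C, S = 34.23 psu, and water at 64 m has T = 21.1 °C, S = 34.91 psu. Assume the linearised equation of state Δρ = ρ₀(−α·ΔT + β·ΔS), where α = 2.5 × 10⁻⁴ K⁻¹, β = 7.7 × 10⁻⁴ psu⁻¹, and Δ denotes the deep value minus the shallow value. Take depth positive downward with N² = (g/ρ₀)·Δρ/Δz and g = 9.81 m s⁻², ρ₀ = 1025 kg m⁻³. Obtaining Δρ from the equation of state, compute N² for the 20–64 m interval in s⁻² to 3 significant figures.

ΔT = +0.7 K, ΔS = +0.68 psu (deep − shallow).
Δρ/ρ₀ = −αΔT + βΔS = -1.75 × 10⁻⁴ + 5.236 × 10⁻⁴ = 3.486 × 10⁻⁴, so Δρ ≈ 0.3573 kg m⁻³.
N² = (g/ρ₀)·Δρ/Δz = g·(Δρ/ρ₀)/Δz = 9.81 × 3.486 × 10⁻⁴ / 44 = 7.7722 × 10⁻⁵ s⁻² ≈ 7.77 × 10⁻⁵ s⁻².

7.77 × 10⁻⁵ s⁻²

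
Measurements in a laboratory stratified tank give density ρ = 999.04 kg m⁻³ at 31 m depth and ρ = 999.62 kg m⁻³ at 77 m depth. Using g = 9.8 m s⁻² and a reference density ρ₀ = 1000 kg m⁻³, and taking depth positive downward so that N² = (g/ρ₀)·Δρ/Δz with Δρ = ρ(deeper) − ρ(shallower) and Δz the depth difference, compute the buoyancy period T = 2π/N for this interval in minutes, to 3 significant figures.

9.42 min

Δρ = 999.62 − 999.04 = 0.58 kg m⁻³ over Δz = 77 − 31 = 46 m.
N² = (9.8/1000) × (0.58/46) = 1.2357 × 10⁻⁴ s⁻².
N = √(1.2357 × 10⁻⁴) = 0.011116 rad s⁻¹, so T = 2π/N = 565.24 s = 9.4207 min ≈ 9.42 min.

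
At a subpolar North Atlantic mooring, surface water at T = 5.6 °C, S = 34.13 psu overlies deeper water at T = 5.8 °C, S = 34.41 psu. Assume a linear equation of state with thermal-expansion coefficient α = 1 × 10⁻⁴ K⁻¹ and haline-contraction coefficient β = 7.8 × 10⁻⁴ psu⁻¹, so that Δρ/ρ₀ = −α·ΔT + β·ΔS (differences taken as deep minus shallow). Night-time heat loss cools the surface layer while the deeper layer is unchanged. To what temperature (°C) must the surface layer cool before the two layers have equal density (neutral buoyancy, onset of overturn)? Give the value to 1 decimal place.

3.6 °C

Neutral buoyancy requires Δρ = 0, i.e. −α(T_deep − T_surf′) + β(S_deep − S_surf) = 0.
T_surf′ = T_deep − (β/α)·ΔS = 5.8 − (7.8 × 10⁻⁴/1 × 10⁻⁴)·(+0.28) = 3.616 °C.
Cooling required: 5.6 − (3.616) = 1.984 °C.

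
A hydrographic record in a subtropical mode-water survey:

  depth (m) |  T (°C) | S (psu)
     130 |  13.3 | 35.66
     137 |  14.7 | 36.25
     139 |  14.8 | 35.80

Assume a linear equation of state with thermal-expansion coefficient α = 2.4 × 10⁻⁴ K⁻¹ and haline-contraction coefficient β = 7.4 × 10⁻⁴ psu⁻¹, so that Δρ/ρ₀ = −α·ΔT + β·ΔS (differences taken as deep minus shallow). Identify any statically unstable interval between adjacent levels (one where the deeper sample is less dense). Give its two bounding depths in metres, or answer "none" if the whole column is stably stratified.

Evaluate Δρ/ρ₀ = −αΔT + βΔS across each adjacent pair:
  130–137 m: −αΔT+βΔS = −(2.4 × 10⁻⁴)(+1.4)+(7.4 × 10⁻⁴)(+0.59) = 1.0 × 10⁻⁴ → stable
  137–139 m: −αΔT+βΔS = −(2.4 × 10⁻⁴)(+0.1)+(7.4 × 10⁻⁴)(-0.45) = -3.6 × 10⁻⁴ → UNSTABLE
The 137–139 m interval has Δρ < 0: lighter water underlies denser water.

137–139 m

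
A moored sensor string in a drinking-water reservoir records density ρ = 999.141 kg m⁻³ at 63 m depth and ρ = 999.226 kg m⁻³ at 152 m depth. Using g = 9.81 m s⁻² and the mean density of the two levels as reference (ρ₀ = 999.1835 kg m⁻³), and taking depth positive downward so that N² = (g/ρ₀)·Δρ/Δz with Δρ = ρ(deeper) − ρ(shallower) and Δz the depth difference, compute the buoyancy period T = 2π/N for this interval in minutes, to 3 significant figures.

Δρ = 999.226 − 999.141 = 0.085 kg m⁻³ over Δz = 152 − 63 = 89 m.
N² = (9.81/999.1835) × (0.085/89) = 9.3768 × 10⁻⁶ s⁻².
N = √(9.3768 × 10⁻⁶) = 3.0622 × 10⁻³ rad s⁻¹, so T = 2π/N = 2.0519 × 10³ s = 34.198 min ≈ 34.2 min.
A positive N² confirms static stability across the interval.

34.2 min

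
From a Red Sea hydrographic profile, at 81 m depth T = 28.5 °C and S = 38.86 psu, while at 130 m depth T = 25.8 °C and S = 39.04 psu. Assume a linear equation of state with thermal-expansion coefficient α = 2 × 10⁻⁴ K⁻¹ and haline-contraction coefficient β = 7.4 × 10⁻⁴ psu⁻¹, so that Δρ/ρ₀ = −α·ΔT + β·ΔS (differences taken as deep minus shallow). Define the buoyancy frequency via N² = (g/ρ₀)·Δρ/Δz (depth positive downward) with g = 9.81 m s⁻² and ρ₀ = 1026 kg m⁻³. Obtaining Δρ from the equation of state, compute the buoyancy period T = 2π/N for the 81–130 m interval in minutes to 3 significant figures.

ΔT = -2.7 K, ΔS = +0.18 psu (deep − shallow).
Δρ/ρ₀ = −αΔT + βΔS = 5.40 × 10⁻⁴ + 1.332 × 10⁻⁴ = 6.732 × 10⁻⁴, so Δρ ≈ 0.6907 kg m⁻³.
N² = (g/ρ₀)·Δρ/Δz = g·(Δρ/ρ₀)/Δz = 9.81 × 6.732 × 10⁻⁴ / 49 = 1.3478 × 10⁻⁴ s⁻².
N = √(1.3478 × 10⁻⁴) = 0.011609 rad s⁻¹ → T = 2π/N = 541.23 s = 9.0205 min ≈ 9.02 min.

9.02 min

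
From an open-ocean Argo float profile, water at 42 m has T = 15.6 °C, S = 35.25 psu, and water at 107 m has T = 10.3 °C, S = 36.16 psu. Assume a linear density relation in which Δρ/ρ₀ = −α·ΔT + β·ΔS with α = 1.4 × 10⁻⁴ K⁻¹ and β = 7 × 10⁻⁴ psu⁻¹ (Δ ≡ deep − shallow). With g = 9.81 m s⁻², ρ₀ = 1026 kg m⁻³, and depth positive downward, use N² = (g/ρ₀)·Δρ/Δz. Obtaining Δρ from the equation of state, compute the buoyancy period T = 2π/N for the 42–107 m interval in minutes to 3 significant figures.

ΔT = -5.3 K, ΔS = +0.91 psu (deep − shallow).
Δρ/ρ₀ = −αΔT + βΔS = 7.42 × 10⁻⁴ + 6.37 × 10⁻⁴ = 1.379 × 10⁻³, so Δρ ≈ 1.415 kg m⁻³.
N² = (g/ρ₀)·Δρ/Δz = g·(Δρ/ρ₀)/Δz = 9.81 × 1.379 × 10⁻³ / 65 = 2.0812 × 10⁻⁴ s⁻².
N = √(2.0812 × 10⁻⁴) = 0.014426 rad s⁻¹ → T = 2π/N = 435.55 s = 7.2592 min ≈ 7.26 min.

7.26 min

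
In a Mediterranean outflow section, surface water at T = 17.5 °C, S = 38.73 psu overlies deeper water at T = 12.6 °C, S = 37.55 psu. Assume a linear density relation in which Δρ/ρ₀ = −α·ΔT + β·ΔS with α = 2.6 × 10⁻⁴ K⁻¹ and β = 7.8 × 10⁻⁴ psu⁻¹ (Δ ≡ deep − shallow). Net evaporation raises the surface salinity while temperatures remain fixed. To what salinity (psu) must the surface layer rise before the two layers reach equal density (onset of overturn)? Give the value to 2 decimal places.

Neutral buoyancy requires −α(T_deep − T_surf) + β(S_deep − S_surf′) = 0.
S_surf′ = S_deep − (α/β)·ΔT = 37.55 − (2.6 × 10⁻⁴/7.8 × 10⁻⁴)·(-4.9) = 39.1833 psu.
Increase required: 39.1833 − 38.73 = 0.4533 psu.

39.18 psu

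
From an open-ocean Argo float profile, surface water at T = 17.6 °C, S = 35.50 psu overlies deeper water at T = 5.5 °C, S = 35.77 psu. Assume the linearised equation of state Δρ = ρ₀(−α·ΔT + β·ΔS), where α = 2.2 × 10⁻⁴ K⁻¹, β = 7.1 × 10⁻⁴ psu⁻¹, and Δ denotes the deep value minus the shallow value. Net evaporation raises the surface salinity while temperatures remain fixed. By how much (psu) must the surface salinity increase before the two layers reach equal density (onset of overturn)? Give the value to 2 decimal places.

4.02 psu

Neutral buoyancy requires −α(T_deep − T_surf) + β(S_deep − S_surf′) = 0.
S_surf′ = S_deep − (α/β)·ΔT = 35.77 − (2.2 × 10⁻⁴/7.1 × 10⁻⁴)·(-12.1) = 39.5193 psu.
Increase required: 39.5193 − 35.50 = 4.0193 psu.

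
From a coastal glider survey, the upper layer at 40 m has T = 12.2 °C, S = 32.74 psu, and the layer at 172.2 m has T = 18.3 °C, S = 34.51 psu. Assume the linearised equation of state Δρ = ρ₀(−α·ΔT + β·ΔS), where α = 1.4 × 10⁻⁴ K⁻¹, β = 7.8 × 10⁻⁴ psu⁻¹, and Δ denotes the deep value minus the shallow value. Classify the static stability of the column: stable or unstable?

stable

ΔT = 18.3 − 12.2 = +6.1 K and ΔS = 34.51 − 32.74 = +1.77 psu (deep − shallow).
−αΔT = -8.54 × 10⁻⁴; βΔS = 1.3806 × 10⁻³; sum Δρ/ρ₀ = 5.266 × 10⁻⁴.
Δρ/ρ₀ > 0, so Δρ > 0: deeper water is denser → statically stable.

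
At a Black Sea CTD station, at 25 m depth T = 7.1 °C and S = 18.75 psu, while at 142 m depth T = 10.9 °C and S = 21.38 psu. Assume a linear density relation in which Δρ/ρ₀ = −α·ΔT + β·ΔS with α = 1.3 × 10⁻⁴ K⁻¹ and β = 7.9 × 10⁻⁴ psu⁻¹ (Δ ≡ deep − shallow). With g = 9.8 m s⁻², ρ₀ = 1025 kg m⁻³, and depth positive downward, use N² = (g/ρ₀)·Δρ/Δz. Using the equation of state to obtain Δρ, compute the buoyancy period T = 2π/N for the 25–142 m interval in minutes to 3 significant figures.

9.09 min

ΔT = +3.8 K, ΔS = +2.63 psu (deep − shallow).
Δρ/ρ₀ = −αΔT + βΔS = -4.94 × 10⁻⁴ + 2.0777 × 10⁻³ = 1.5837 × 10⁻³, so Δρ ≈ 1.623 kg m⁻³.
N² = (g/ρ₀)·Δρ/Δz = g·(Δρ/ρ₀)/Δz = 9.8 × 1.5837 × 10⁻³ / 117 = 1.3265 × 10⁻⁴ s⁻².
N = √(1.3265 × 10⁻⁴) = 0.011517 rad s⁻¹ → T = 2π/N = 545.56 s = 9.0927 min ≈ 9.09 min.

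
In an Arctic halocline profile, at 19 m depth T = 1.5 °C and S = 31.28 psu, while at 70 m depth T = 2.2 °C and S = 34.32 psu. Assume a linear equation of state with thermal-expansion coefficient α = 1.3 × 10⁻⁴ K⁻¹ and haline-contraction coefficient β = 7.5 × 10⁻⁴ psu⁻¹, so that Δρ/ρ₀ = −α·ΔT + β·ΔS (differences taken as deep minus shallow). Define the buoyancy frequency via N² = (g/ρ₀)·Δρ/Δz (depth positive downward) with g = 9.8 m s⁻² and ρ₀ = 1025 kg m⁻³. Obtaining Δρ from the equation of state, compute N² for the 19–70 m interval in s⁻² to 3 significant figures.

4.21 × 10⁻⁴ s⁻²

ΔT = +0.7 K, ΔS = +3.04 psu (deep − shallow).
Δρ/ρ₀ = −αΔT + βΔS = -9.10 × 10⁻⁵ + 2.28 × 10⁻³ = 2.189 × 10⁻³, so Δρ ≈ 2.244 kg m⁻³.
N² = (g/ρ₀)·Δρ/Δz = g·(Δρ/ρ₀)/Δz = 9.8 × 2.189 × 10⁻³ / 51 = 4.2063 × 10⁻⁴ s⁻² ≈ 4.21 × 10⁻⁴ s⁻².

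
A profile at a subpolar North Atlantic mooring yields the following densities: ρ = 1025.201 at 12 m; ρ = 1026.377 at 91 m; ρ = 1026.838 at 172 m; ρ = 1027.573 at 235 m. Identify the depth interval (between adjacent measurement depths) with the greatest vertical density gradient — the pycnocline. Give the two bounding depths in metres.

12–91 m

Compute the density gradient over each adjacent pair:
  12–91 m: Δρ/Δz = 1.176/79 = 0.015 kg m⁻⁴
  91–172 m: Δρ/Δz = 0.461/81 = 5.7 × 10⁻³ kg m⁻⁴
  172–235 m: Δρ/Δz = 0.735/63 = 0.012 kg m⁻⁴
The largest gradient is in the 12–91 m interval — the pycnocline.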